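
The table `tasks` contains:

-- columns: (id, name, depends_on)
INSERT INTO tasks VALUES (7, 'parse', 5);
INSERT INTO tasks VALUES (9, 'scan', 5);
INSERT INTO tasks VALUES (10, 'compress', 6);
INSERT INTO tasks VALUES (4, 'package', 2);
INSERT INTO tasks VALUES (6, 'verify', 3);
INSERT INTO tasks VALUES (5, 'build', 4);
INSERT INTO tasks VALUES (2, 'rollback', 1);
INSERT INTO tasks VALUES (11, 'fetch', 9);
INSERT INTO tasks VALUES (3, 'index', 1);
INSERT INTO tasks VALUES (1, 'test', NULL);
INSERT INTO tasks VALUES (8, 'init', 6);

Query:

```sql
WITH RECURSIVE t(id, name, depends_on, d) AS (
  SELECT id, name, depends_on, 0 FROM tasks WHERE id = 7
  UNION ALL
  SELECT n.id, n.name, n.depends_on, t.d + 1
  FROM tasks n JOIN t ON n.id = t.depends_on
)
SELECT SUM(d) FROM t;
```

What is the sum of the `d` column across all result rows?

Base: id=7 (parse), depends_on=5, d 0.
Iteration 1: join on id=5 -> build (id 5, depends_on=4, d 1).
Iteration 2: join on id=4 -> package (id 4, depends_on=2, d 2).
Iteration 3: join on id=2 -> rollback (id 2, depends_on=1, d 3).
Iteration 4: join on id=1 -> test (id 1, depends_on=NULL, d 4).
Iteration 5: depends_on is NULL; no match; recursion stops.
SUM(d) = 0 + 1 + 2 + 3 + 4 = 10.

10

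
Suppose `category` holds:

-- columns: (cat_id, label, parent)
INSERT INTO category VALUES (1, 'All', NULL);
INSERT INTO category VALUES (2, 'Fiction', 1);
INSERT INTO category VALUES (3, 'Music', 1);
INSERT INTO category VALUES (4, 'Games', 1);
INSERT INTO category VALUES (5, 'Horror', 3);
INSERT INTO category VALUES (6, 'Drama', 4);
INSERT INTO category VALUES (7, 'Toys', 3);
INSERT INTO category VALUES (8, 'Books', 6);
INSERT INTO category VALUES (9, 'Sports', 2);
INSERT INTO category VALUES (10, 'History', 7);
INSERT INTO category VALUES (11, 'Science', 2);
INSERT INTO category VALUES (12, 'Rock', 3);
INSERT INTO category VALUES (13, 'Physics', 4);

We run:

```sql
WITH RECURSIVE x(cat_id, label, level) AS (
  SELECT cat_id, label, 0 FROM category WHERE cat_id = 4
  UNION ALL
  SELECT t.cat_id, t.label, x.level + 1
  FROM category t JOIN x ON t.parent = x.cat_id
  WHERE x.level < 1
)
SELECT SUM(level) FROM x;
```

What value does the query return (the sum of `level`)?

Base: cat_id=4 (Games) at level 0.
Iteration 1: rows with parent in {4} -> Drama (id 6, level 1), Physics (id 13, level 1).
Iteration 2: level < 1 fails for all current rows; recursion stops.
SUM(level) = 0 + 1 + 1 = 2.

2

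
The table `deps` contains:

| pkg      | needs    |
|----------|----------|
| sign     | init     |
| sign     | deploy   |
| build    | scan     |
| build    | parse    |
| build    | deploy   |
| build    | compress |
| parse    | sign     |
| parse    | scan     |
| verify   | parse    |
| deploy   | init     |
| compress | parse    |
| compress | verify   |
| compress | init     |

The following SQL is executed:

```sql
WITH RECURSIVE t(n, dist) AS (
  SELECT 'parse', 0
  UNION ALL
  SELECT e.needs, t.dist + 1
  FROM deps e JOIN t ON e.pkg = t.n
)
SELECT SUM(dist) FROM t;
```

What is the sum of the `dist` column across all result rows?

Base: (parse, dist=0).
Iteration 1: edges from {parse} -> (scan, dist=1), (sign, dist=1).
Iteration 2: edges from {scan,sign} -> (deploy, dist=2), (init, dist=2).
Iteration 3: edges from {deploy,init} -> (init, dist=3).
Iteration 4: no outgoing edges from {init}; recursion stops.
SUM(dist) = 0 + 1 + 1 + 2 + 2 + 3 = 9.

9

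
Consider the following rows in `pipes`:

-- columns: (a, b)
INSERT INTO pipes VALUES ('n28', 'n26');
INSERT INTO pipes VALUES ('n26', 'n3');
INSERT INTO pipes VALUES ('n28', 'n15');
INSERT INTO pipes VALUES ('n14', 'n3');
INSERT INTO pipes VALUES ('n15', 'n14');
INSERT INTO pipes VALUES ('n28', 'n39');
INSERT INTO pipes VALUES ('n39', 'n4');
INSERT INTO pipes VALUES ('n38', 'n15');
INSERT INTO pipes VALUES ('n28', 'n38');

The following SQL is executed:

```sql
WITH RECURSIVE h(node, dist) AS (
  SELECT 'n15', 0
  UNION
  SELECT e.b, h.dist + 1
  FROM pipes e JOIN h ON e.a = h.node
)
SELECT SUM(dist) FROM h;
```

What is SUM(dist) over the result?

Base: (n15, dist=0).
Iteration 1: edges from {n15} -> (n14, dist=1).
Iteration 2: edges from {n14} -> (n3, dist=2).
Iteration 3: no outgoing edges from {n3}; recursion stops.
SUM(dist) = 0 + 1 + 2 = 3.

3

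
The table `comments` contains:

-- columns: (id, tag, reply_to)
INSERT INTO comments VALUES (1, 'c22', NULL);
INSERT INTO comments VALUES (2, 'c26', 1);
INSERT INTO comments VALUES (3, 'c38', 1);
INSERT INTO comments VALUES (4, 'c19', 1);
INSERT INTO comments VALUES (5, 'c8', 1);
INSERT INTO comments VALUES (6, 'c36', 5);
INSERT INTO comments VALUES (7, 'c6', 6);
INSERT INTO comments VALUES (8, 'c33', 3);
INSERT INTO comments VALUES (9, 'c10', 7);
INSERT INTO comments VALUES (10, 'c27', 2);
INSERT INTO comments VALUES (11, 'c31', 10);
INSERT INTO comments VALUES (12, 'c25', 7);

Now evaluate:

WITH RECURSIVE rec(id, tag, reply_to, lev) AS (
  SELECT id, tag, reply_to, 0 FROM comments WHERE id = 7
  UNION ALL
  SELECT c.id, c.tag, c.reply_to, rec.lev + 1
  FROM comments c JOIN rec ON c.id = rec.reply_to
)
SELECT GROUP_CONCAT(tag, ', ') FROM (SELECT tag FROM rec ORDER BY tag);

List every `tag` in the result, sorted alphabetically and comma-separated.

Base: id=7 (c6), reply_to=6, lev 0.
Iteration 1: join on id=6 -> c36 (id 6, reply_to=5, lev 1).
Iteration 2: join on id=5 -> c8 (id 5, reply_to=1, lev 2).
Iteration 3: join on id=1 -> c22 (id 1, reply_to=NULL, lev 3).
Iteration 4: reply_to is NULL; no match; recursion stops.

c22, c36, c6, c8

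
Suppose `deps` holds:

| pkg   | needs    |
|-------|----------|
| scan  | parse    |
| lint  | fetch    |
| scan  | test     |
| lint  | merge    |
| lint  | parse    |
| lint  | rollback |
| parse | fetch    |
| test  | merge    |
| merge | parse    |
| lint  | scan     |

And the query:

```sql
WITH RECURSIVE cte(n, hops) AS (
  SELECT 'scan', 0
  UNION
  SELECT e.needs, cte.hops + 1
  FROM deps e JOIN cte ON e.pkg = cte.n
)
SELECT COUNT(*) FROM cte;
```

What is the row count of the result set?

Base: (scan, hops=0).
Iteration 1: edges from {scan} -> (parse, hops=1), (test, hops=1).
Iteration 2: edges from {parse,test} -> (fetch, hops=2), (merge, hops=2).
Iteration 3: edges from {fetch,merge} -> (parse, hops=3).
Iteration 4: edges from {parse} -> (fetch, hops=4).
Iteration 5: no outgoing edges from {fetch}; recursion stops.
Total rows emitted: 7.

7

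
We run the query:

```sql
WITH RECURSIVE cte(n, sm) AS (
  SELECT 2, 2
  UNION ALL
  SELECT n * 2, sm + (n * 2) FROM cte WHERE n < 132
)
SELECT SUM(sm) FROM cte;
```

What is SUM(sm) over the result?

1004

Base: n=2, sm=2.
Iteration 1: 2 < 132 holds -> n = 2 * 2 = 4, sm = 2 + 4 = 6.
Iteration 2: 4 < 132 holds -> n = 4 * 2 = 8, sm = 6 + 8 = 14.
Iteration 3: 8 < 132 holds -> n = 8 * 2 = 16, sm = 14 + 16 = 30.
Iteration 4: 16 < 132 holds -> n = 16 * 2 = 32, sm = 30 + 32 = 62.
Iteration 5: 32 < 132 holds -> n = 32 * 2 = 64, sm = 62 + 64 = 126.
Iteration 6: 64 < 132 holds -> n = 64 * 2 = 128, sm = 126 + 128 = 254.
Iteration 7: 128 < 132 holds -> n = 128 * 2 = 256, sm = 254 + 256 = 510.
Iteration 8: 256 < 132 fails; recursion stops.
SUM(sm) = 2 + 6 + 14 + 30 + 62 + 126 + 254 + 510 = 1004.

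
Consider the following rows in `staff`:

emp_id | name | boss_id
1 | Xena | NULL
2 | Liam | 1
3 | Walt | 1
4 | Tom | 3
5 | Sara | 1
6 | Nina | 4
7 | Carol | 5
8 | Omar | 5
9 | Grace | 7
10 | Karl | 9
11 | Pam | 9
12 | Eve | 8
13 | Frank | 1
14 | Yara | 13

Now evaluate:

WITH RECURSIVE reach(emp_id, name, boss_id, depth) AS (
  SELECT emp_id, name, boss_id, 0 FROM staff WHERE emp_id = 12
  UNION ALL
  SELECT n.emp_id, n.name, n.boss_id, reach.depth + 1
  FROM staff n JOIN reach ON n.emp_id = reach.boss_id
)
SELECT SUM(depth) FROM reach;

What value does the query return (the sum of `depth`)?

Base: emp_id=12 (Eve), boss_id=8, depth 0.
Iteration 1: join on emp_id=8 -> Omar (id 8, boss_id=5, depth 1).
Iteration 2: join on emp_id=5 -> Sara (id 5, boss_id=1, depth 2).
Iteration 3: join on emp_id=1 -> Xena (id 1, boss_id=NULL, depth 3).
Iteration 4: boss_id is NULL; no match; recursion stops.
SUM(depth) = 0 + 1 + 2 + 3 = 6.

6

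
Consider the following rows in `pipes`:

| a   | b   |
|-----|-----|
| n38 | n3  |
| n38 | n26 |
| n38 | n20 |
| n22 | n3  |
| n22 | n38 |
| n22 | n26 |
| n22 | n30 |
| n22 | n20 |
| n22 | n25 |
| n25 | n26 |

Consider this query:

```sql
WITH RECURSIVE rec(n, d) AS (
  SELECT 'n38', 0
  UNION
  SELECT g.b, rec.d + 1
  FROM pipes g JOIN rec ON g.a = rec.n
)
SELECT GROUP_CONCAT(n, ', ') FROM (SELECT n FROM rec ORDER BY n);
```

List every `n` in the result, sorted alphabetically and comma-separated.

n20, n26, n3, n38

Base: (n38, d=0).
Iteration 1: edges from {n38} -> (n20, d=1), (n26, d=1), (n3, d=1).
Iteration 2: no outgoing edges from {n20,n26,n3}; recursion stops.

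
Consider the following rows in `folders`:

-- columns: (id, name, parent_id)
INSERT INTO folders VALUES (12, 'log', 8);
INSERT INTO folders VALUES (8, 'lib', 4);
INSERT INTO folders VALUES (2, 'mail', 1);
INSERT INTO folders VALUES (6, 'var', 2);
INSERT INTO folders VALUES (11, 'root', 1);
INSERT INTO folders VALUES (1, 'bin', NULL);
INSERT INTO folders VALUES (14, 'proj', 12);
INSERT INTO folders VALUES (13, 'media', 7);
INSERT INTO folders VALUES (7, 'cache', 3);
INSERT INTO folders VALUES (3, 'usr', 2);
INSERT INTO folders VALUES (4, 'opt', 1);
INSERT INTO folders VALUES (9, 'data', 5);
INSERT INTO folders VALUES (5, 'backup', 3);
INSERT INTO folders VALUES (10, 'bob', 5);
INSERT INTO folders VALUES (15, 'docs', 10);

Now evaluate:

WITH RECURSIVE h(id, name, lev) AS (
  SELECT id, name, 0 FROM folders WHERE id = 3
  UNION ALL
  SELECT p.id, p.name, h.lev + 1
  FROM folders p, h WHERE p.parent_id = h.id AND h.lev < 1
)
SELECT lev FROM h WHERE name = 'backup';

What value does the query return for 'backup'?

Base: id=3 (usr) at lev 0.
Iteration 1: rows with parent_id in {3} -> backup (id 5, lev 1), cache (id 7, lev 1).
Iteration 2: lev < 1 fails for all current rows; recursion stops.

1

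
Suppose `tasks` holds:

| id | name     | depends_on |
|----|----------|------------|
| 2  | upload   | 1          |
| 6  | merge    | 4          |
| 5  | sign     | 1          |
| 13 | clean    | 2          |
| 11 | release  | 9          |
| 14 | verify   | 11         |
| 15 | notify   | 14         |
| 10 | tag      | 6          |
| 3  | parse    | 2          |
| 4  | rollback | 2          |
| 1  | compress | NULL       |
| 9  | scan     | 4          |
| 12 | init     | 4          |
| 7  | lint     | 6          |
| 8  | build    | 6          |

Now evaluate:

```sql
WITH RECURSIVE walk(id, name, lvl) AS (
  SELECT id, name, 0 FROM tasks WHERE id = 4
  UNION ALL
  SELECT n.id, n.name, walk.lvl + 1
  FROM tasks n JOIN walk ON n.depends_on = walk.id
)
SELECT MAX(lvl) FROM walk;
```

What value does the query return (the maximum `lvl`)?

4

Base: id=4 (rollback) at lvl 0.
Iteration 1: rows with depends_on in {4} -> merge (id 6, lvl 1), scan (id 9, lvl 1), init (id 12, lvl 1).
Iteration 2: rows with depends_on in {6,9,12} -> lint (id 7, lvl 2), build (id 8, lvl 2), tag (id 10, lvl 2), release (id 11, lvl 2).
Iteration 3: rows with depends_on in {7,8,10,11} -> verify (id 14, lvl 3).
Iteration 4: rows with depends_on in {14} -> notify (id 15, lvl 4).
Iteration 5: no rows with depends_on in {15}; recursion stops.
lvl values: 0, 1, 1, 1, 2, 2, 2, 2, 3, 4; the maximum is 4.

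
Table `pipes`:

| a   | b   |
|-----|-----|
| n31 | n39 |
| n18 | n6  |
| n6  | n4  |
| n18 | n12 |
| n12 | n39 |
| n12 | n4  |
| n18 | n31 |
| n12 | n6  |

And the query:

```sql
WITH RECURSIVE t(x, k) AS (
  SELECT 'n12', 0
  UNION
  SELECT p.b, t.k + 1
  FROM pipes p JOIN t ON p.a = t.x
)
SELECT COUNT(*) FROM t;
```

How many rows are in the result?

Base: (n12, k=0).
Iteration 1: edges from {n12} -> (n39, k=1), (n4, k=1), (n6, k=1).
Iteration 2: edges from {n39,n4,n6} -> (n4, k=2).
Iteration 3: no outgoing edges from {n4}; recursion stops.
Total rows emitted: 5.

5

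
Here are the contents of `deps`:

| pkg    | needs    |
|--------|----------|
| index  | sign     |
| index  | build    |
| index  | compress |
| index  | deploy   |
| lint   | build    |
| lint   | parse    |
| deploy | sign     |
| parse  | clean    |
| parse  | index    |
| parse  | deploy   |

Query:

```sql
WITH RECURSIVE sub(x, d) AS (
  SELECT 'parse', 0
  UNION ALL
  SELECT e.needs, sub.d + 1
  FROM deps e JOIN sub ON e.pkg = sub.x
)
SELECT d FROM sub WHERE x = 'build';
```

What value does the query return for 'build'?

Base: (parse, d=0).
Iteration 1: edges from {parse} -> (clean, d=1), (deploy, d=1), (index, d=1).
Iteration 2: edges from {clean,deploy,index} -> (build, d=2), (compress, d=2), (deploy, d=2), (sign, d=2) x2. [UNION ALL keeps all 5 new rows, including repeats]
Iteration 3: edges from {build,compress,deploy,sign} -> (sign, d=3).
Iteration 4: no outgoing edges from {sign}; recursion stops.

2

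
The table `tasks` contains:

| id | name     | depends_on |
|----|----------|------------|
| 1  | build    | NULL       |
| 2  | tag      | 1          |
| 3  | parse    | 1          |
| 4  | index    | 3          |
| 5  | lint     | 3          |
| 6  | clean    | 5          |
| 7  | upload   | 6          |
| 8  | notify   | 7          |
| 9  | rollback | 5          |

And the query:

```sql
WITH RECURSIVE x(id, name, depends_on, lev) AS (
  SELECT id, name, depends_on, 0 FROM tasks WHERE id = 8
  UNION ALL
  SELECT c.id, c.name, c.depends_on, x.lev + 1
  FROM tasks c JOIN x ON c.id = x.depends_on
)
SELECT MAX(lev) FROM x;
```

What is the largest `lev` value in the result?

Base: id=8 (notify), depends_on=7, lev 0.
Iteration 1: join on id=7 -> upload (id 7, depends_on=6, lev 1).
Iteration 2: join on id=6 -> clean (id 6, depends_on=5, lev 2).
Iteration 3: join on id=5 -> lint (id 5, depends_on=3, lev 3).
Iteration 4: join on id=3 -> parse (id 3, depends_on=1, lev 4).
Iteration 5: join on id=1 -> build (id 1, depends_on=NULL, lev 5).
Iteration 6: depends_on is NULL; no match; recursion stops.
lev values: 0, 1, 2, 3, 4, 5; the maximum is 5.

5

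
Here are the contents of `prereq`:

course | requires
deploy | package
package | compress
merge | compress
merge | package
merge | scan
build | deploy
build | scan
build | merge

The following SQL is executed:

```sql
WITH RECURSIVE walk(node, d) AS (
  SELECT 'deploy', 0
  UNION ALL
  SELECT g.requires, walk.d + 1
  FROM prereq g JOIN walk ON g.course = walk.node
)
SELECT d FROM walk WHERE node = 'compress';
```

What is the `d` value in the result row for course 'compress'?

2

Base: (deploy, d=0).
Iteration 1: edges from {deploy} -> (package, d=1).
Iteration 2: edges from {package} -> (compress, d=2).
Iteration 3: no outgoing edges from {compress}; recursion stops.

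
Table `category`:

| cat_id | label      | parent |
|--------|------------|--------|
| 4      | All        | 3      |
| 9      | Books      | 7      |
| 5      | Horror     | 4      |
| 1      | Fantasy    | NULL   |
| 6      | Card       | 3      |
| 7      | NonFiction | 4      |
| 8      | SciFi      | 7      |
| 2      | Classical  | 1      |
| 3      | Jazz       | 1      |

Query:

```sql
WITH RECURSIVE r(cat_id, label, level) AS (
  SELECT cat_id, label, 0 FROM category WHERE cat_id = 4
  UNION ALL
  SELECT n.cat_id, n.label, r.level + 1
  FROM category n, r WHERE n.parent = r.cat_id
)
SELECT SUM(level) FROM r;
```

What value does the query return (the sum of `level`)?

6

Base: cat_id=4 (All) at level 0.
Iteration 1: rows with parent in {4} -> Horror (id 5, level 1), NonFiction (id 7, level 1).
Iteration 2: rows with parent in {5,7} -> SciFi (id 8, level 2), Books (id 9, level 2).
Iteration 3: no rows with parent in {8,9}; recursion stops.
SUM(level) = 0 + 1 + 1 + 2 + 2 = 6.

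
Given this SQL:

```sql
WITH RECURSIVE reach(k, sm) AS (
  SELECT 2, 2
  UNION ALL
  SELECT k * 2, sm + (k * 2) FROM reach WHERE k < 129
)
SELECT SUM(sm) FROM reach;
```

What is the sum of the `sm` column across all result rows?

Base: k=2, sm=2.
Iteration 1: 2 < 129 holds -> k = 2 * 2 = 4, sm = 2 + 4 = 6.
Iteration 2: 4 < 129 holds -> k = 4 * 2 = 8, sm = 6 + 8 = 14.
Iteration 3: 8 < 129 holds -> k = 8 * 2 = 16, sm = 14 + 16 = 30.
Iteration 4: 16 < 129 holds -> k = 16 * 2 = 32, sm = 30 + 32 = 62.
Iteration 5: 32 < 129 holds -> k = 32 * 2 = 64, sm = 62 + 64 = 126.
Iteration 6: 64 < 129 holds -> k = 64 * 2 = 128, sm = 126 + 128 = 254.
Iteration 7: 128 < 129 holds -> k = 128 * 2 = 256, sm = 254 + 256 = 510.
Iteration 8: 256 < 129 fails; recursion stops.
SUM(sm) = 2 + 6 + 14 + 30 + 62 + 126 + 254 + 510 = 1004.

1004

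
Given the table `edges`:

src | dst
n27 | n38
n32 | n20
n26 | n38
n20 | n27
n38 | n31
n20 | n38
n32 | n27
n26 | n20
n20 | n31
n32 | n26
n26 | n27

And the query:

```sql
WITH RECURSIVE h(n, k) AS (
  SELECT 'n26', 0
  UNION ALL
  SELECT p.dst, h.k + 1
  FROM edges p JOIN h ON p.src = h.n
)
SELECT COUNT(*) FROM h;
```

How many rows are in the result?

Base: (n26, k=0).
Iteration 1: edges from {n26} -> (n20, k=1), (n27, k=1), (n38, k=1).
Iteration 2: edges from {n20,n27,n38} -> (n27, k=2), (n31, k=2) x2, (n38, k=2) x2. [UNION ALL keeps all 5 new rows, including repeats]
Iteration 3: edges from {n27,n31,n38} -> (n31, k=3) x2, (n38, k=3). [UNION ALL keeps all 3 new rows, including repeats]
Iteration 4: edges from {n31,n38} -> (n31, k=4).
Iteration 5: no outgoing edges from {n31}; recursion stops.
Total rows emitted: 13.

13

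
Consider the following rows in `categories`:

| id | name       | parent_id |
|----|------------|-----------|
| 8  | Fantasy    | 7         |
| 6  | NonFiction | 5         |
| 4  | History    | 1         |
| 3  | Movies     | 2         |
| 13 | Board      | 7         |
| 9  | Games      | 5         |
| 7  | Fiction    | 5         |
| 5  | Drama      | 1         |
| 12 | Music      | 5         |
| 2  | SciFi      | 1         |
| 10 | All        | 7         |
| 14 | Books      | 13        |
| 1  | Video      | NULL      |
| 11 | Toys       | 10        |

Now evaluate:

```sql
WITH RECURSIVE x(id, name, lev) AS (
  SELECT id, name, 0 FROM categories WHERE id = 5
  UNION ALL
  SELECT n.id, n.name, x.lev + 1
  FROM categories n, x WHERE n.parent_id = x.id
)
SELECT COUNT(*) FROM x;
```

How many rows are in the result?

Base: id=5 (Drama) at lev 0.
Iteration 1: rows with parent_id in {5} -> NonFiction (id 6, lev 1), Fiction (id 7, lev 1), Games (id 9, lev 1), Music (id 12, lev 1).
Iteration 2: rows with parent_id in {6,7,9,12} -> Fantasy (id 8, lev 2), All (id 10, lev 2), Board (id 13, lev 2).
Iteration 3: rows with parent_id in {8,10,13} -> Toys (id 11, lev 3), Books (id 14, lev 3).
Iteration 4: no rows with parent_id in {11,14}; recursion stops.
Total rows emitted: 10.

10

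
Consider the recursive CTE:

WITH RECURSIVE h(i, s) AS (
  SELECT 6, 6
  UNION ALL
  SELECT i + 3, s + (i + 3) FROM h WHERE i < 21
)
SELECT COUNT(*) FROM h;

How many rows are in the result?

Base: i=6, s=6.
Iteration 1: 6 < 21 holds -> i = 6 + 3 = 9, s = 6 + 9 = 15.
Iteration 2: 9 < 21 holds -> i = 9 + 3 = 12, s = 15 + 12 = 27.
Iteration 3: 12 < 21 holds -> i = 12 + 3 = 15, s = 27 + 15 = 42.
Iteration 4: 15 < 21 holds -> i = 15 + 3 = 18, s = 42 + 18 = 60.
Iteration 5: 18 < 21 holds -> i = 18 + 3 = 21, s = 60 + 21 = 81.
Iteration 6: 21 < 21 fails; recursion stops.
Total rows emitted: 6.

6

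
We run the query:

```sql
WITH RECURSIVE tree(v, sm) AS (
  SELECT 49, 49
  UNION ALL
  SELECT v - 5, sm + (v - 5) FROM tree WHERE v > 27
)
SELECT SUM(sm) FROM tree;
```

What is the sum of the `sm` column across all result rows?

854

Base: v=49, sm=49.
Iteration 1: 49 > 27 holds -> v = 49 - 5 = 44, sm = 49 + 44 = 93.
Iteration 2: 44 > 27 holds -> v = 44 - 5 = 39, sm = 93 + 39 = 132.
Iteration 3: 39 > 27 holds -> v = 39 - 5 = 34, sm = 132 + 34 = 166.
Iteration 4: 34 > 27 holds -> v = 34 - 5 = 29, sm = 166 + 29 = 195.
Iteration 5: 29 > 27 holds -> v = 29 - 5 = 24, sm = 195 + 24 = 219.
Iteration 6: 24 > 27 fails; recursion stops.
SUM(sm) = 49 + 93 + 132 + 166 + 195 + 219 = 854.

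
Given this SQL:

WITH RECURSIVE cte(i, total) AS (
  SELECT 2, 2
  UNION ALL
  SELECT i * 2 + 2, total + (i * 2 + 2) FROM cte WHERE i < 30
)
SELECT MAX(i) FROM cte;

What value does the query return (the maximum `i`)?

Base: i=2, total=2.
Iteration 1: 2 < 30 holds -> i = 2 * 2 + 2 = 6, total = 2 + 6 = 8.
Iteration 2: 6 < 30 holds -> i = 6 * 2 + 2 = 14, total = 8 + 14 = 22.
Iteration 3: 14 < 30 holds -> i = 14 * 2 + 2 = 30, total = 22 + 30 = 52.
Iteration 4: 30 < 30 fails; recursion stops.
i values: 2, 6, 14, 30; the maximum is 30.

30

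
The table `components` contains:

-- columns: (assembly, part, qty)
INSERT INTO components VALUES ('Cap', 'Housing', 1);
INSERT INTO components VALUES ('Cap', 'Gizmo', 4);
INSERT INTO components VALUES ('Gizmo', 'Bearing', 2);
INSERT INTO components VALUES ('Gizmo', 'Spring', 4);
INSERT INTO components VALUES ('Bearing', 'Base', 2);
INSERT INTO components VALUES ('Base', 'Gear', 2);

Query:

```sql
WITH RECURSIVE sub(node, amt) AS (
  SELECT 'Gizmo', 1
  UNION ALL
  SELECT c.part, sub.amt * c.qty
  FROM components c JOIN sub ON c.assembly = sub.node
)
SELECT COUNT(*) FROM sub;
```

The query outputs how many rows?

Base: (Gizmo, amt=1).
Iteration 1: components of {Gizmo} -> Bearing = 1*2 = 2, Spring = 1*4 = 4.
Iteration 2: components of {Bearing,Spring} -> Base = 2*2 = 4.
Iteration 3: components of {Base} -> Gear = 4*2 = 8.
Iteration 4: no further components; recursion stops.
Total rows emitted: 5.

5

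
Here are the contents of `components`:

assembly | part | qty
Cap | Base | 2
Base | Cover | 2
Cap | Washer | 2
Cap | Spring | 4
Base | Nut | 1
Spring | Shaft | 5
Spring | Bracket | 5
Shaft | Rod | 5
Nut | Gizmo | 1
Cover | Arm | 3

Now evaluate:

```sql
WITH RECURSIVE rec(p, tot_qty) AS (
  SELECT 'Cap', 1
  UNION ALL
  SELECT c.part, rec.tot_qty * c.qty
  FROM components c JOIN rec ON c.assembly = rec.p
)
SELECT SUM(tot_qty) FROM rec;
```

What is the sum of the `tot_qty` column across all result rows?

169

Base: (Cap, tot_qty=1).
Iteration 1: components of {Cap} -> Base = 1*2 = 2, Spring = 1*4 = 4, Washer = 1*2 = 2.
Iteration 2: components of {Base,Spring,Washer} -> Bracket = 4*5 = 20, Cover = 2*2 = 4, Nut = 2*1 = 2, Shaft = 4*5 = 20.
Iteration 3: components of {Bracket,Cover,Nut,Shaft} -> Arm = 4*3 = 12, Gizmo = 2*1 = 2, Rod = 20*5 = 100.
Iteration 4: no further components; recursion stops.
SUM(tot_qty) = 1 + 2 + 2 + 4 + 4 + 2 + 20 + 20 + 12 + 2 + 100 = 169.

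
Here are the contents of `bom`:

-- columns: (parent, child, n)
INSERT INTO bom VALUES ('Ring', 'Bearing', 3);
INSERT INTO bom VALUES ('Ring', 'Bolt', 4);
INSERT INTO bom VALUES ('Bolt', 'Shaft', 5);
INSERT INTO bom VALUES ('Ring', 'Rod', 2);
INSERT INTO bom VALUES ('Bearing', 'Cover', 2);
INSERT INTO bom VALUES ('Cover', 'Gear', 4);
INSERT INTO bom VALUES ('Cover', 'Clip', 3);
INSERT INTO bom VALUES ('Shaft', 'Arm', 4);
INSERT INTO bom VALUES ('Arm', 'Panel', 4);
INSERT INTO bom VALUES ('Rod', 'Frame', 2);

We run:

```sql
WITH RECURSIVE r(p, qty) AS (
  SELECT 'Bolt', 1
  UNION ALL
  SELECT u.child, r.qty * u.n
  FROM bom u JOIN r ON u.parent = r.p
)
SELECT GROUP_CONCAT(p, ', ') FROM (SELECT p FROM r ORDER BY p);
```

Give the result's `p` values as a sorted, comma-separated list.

Base: (Bolt, qty=1).
Iteration 1: components of {Bolt} -> Shaft = 1*5 = 5.
Iteration 2: components of {Shaft} -> Arm = 5*4 = 20.
Iteration 3: components of {Arm} -> Panel = 20*4 = 80.
Iteration 4: no further components; recursion stops.

Arm, Bolt, Panel, Shaft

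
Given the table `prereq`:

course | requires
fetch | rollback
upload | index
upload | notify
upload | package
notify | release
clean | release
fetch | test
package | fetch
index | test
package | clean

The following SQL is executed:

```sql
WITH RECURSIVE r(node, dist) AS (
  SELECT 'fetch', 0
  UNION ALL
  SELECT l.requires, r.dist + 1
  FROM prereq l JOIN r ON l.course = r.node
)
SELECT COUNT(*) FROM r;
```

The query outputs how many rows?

3

Base: (fetch, dist=0).
Iteration 1: edges from {fetch} -> (rollback, dist=1), (test, dist=1).
Iteration 2: no outgoing edges from {rollback,test}; recursion stops.
Total rows emitted: 3.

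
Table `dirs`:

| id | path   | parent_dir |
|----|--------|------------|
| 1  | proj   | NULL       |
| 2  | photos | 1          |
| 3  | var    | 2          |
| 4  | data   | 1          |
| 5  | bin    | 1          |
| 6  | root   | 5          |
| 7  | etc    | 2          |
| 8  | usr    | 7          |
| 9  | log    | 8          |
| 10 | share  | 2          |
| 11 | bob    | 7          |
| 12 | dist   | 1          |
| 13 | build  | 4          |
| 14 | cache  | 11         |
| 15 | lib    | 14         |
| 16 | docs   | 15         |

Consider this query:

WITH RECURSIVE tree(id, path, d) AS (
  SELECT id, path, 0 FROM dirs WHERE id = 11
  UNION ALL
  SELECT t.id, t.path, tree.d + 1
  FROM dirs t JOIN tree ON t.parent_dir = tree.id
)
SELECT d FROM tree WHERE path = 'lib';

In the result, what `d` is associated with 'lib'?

2

Base: id=11 (bob) at d 0.
Iteration 1: rows with parent_dir in {11} -> cache (id 14, d 1).
Iteration 2: rows with parent_dir in {14} -> lib (id 15, d 2).
Iteration 3: rows with parent_dir in {15} -> docs (id 16, d 3).
Iteration 4: no rows with parent_dir in {16}; recursion stops.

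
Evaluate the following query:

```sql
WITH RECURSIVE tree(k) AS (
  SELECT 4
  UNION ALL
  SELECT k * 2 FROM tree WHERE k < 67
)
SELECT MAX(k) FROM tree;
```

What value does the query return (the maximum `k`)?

Base: k=4.
Iteration 1: 4 < 67 holds -> k = 4 * 2 = 8.
Iteration 2: 8 < 67 holds -> k = 8 * 2 = 16.
Iteration 3: 16 < 67 holds -> k = 16 * 2 = 32.
Iteration 4: 32 < 67 holds -> k = 32 * 2 = 64.
Iteration 5: 64 < 67 holds -> k = 64 * 2 = 128.
Iteration 6: 128 < 67 fails; recursion stops.
k values: 4, 8, 16, 32, 64, 128; the maximum is 128.

128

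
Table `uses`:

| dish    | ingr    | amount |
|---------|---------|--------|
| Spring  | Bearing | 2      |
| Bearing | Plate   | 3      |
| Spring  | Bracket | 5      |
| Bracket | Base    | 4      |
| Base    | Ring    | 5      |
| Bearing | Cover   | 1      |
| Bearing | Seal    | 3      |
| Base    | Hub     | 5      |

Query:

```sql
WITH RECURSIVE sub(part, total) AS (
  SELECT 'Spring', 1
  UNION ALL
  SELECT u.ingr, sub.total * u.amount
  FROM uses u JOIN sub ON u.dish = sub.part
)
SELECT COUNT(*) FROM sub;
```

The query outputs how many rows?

9

Base: (Spring, total=1).
Iteration 1: components of {Spring} -> Bearing = 1*2 = 2, Bracket = 1*5 = 5.
Iteration 2: components of {Bearing,Bracket} -> Base = 5*4 = 20, Cover = 2*1 = 2, Plate = 2*3 = 6, Seal = 2*3 = 6.
Iteration 3: components of {Base,Cover,Plate,Seal} -> Hub = 20*5 = 100, Ring = 20*5 = 100.
Iteration 4: no further components; recursion stops.
Total rows emitted: 9.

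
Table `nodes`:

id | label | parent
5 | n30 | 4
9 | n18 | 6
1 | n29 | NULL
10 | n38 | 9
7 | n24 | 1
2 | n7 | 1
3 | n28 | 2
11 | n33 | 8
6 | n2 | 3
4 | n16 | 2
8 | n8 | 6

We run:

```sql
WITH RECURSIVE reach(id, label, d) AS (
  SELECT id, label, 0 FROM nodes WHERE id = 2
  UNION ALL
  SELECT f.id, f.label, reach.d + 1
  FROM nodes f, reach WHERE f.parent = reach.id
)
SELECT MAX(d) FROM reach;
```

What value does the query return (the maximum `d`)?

Base: id=2 (n7) at d 0.
Iteration 1: rows with parent in {2} -> n28 (id 3, d 1), n16 (id 4, d 1).
Iteration 2: rows with parent in {3,4} -> n30 (id 5, d 2), n2 (id 6, d 2).
Iteration 3: rows with parent in {5,6} -> n8 (id 8, d 3), n18 (id 9, d 3).
Iteration 4: rows with parent in {8,9} -> n38 (id 10, d 4), n33 (id 11, d 4).
Iteration 5: no rows with parent in {10,11}; recursion stops.
d values: 0, 1, 1, 2, 2, 3, 3, 4, 4; the maximum is 4.

4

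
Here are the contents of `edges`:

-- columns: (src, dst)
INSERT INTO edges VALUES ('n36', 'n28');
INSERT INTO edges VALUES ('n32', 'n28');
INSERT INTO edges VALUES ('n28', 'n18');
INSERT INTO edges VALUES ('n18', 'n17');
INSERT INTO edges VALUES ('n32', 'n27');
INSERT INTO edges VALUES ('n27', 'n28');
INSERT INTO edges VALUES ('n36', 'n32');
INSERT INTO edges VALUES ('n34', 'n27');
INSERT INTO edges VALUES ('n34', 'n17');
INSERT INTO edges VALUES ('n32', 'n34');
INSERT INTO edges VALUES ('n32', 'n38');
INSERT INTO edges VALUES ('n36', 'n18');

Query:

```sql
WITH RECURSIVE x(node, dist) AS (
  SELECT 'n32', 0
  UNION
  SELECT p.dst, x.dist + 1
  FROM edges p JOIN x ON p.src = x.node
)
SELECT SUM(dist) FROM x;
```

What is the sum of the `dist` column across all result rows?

34

Base: (n32, dist=0).
Iteration 1: edges from {n32} -> (n27, dist=1), (n28, dist=1), (n34, dist=1), (n38, dist=1).
Iteration 2: edges from {n27,n28,n34,n38} -> (n17, dist=2), (n18, dist=2), (n27, dist=2), (n28, dist=2).
Iteration 3: edges from {n17,n18,n27,n28} -> (n17, dist=3), (n18, dist=3), (n28, dist=3).
Iteration 4: edges from {n17,n18,n28} -> (n17, dist=4), (n18, dist=4).
Iteration 5: edges from {n17,n18} -> (n17, dist=5).
Iteration 6: no outgoing edges from {n17}; recursion stops.
SUM(dist) = 0 + 1 + 1 + 1 + 1 + 2 + 2 + 2 + 2 + 3 + 3 + 3 + 4 + 4 + 5 = 34.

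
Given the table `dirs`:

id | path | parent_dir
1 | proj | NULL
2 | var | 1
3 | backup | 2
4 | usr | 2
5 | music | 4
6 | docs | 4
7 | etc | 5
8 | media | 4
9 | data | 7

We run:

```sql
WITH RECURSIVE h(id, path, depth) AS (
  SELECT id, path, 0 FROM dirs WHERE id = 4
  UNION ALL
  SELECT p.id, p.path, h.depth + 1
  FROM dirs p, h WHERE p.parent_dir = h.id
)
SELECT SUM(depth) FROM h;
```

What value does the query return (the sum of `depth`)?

8

Base: id=4 (usr) at depth 0.
Iteration 1: rows with parent_dir in {4} -> music (id 5, depth 1), docs (id 6, depth 1), media (id 8, depth 1).
Iteration 2: rows with parent_dir in {5,6,8} -> etc (id 7, depth 2).
Iteration 3: rows with parent_dir in {7} -> data (id 9, depth 3).
Iteration 4: no rows with parent_dir in {9}; recursion stops.
SUM(depth) = 0 + 1 + 1 + 1 + 2 + 3 = 8.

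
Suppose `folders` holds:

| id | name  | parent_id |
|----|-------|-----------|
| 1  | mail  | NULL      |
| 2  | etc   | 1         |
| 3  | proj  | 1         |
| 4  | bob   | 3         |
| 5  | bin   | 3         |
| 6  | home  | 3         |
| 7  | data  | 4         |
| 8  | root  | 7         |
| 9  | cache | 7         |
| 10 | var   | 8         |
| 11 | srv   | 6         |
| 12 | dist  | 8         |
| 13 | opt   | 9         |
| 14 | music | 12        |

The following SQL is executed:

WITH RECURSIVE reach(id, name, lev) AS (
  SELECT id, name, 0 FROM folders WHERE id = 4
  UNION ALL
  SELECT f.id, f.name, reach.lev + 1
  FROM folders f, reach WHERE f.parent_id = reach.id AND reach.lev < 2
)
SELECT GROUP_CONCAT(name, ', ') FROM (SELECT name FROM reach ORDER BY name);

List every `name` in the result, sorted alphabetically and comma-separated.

bob, cache, data, root

Base: id=4 (bob) at lev 0.
Iteration 1: rows with parent_id in {4} -> data (id 7, lev 1).
Iteration 2: rows with parent_id in {7} -> root (id 8, lev 2), cache (id 9, lev 2).
Iteration 3: lev < 2 fails for all current rows; recursion stops.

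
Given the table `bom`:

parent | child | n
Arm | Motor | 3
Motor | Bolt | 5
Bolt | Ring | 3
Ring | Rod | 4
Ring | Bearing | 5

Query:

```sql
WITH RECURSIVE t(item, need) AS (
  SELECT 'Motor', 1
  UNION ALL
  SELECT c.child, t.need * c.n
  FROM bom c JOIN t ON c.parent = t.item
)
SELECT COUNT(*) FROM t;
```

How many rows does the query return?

5

Base: (Motor, need=1).
Iteration 1: components of {Motor} -> Bolt = 1*5 = 5.
Iteration 2: components of {Bolt} -> Ring = 5*3 = 15.
Iteration 3: components of {Ring} -> Bearing = 15*5 = 75, Rod = 15*4 = 60.
Iteration 4: no further components; recursion stops.
Total rows emitted: 5.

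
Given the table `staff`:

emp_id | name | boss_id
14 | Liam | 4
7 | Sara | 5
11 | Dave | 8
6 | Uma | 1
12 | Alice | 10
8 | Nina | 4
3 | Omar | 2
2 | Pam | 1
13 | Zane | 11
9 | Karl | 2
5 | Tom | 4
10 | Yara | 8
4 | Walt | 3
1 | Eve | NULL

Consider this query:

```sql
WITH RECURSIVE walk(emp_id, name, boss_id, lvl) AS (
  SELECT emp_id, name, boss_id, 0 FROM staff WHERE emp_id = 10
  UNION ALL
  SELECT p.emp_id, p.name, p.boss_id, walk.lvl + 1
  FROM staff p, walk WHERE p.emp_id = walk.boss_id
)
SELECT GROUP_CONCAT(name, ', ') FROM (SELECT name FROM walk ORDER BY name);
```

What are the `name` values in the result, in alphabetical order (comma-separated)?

Eve, Nina, Omar, Pam, Walt, Yara

Base: emp_id=10 (Yara), boss_id=8, lvl 0.
Iteration 1: join on emp_id=8 -> Nina (id 8, boss_id=4, lvl 1).
Iteration 2: join on emp_id=4 -> Walt (id 4, boss_id=3, lvl 2).
Iteration 3: join on emp_id=3 -> Omar (id 3, boss_id=2, lvl 3).
Iteration 4: join on emp_id=2 -> Pam (id 2, boss_id=1, lvl 4).
Iteration 5: join on emp_id=1 -> Eve (id 1, boss_id=NULL, lvl 5).
Iteration 6: boss_id is NULL; no match; recursion stops.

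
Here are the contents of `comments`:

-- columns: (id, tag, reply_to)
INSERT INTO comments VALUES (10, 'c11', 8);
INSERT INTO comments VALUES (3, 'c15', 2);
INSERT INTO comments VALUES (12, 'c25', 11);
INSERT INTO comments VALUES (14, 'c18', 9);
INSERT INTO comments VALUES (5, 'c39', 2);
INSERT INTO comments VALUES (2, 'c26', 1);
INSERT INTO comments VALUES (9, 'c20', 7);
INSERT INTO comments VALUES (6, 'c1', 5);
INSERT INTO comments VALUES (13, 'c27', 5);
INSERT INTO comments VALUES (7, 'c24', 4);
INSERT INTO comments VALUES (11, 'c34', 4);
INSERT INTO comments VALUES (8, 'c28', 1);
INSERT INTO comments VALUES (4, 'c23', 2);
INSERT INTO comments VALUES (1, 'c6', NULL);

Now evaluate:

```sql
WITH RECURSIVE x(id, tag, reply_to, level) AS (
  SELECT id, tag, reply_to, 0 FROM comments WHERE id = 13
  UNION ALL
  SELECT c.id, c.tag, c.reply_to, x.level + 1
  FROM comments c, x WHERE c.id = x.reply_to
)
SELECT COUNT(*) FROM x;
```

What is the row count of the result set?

Base: id=13 (c27), reply_to=5, level 0.
Iteration 1: join on id=5 -> c39 (id 5, reply_to=2, level 1).
Iteration 2: join on id=2 -> c26 (id 2, reply_to=1, level 2).
Iteration 3: join on id=1 -> c6 (id 1, reply_to=NULL, level 3).
Iteration 4: reply_to is NULL; no match; recursion stops.
Total rows emitted: 4.

4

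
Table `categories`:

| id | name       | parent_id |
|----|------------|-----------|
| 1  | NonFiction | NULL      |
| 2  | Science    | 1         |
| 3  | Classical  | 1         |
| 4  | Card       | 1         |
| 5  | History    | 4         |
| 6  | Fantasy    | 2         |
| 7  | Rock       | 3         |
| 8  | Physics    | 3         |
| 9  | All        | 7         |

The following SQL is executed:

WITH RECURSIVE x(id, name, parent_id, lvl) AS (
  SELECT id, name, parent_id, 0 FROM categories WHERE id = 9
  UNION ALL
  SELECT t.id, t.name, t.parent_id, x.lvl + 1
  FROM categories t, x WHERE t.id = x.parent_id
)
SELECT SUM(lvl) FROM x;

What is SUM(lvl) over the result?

Base: id=9 (All), parent_id=7, lvl 0.
Iteration 1: join on id=7 -> Rock (id 7, parent_id=3, lvl 1).
Iteration 2: join on id=3 -> Classical (id 3, parent_id=1, lvl 2).
Iteration 3: join on id=1 -> NonFiction (id 1, parent_id=NULL, lvl 3).
Iteration 4: parent_id is NULL; no match; recursion stops.
SUM(lvl) = 0 + 1 + 2 + 3 = 6.

6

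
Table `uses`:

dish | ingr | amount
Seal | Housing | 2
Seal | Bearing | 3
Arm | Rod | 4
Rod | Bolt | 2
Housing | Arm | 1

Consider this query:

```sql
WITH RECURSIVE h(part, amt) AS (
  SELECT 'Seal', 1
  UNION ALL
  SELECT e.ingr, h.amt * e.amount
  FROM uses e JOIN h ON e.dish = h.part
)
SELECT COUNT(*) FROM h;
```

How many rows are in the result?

Base: (Seal, amt=1).
Iteration 1: components of {Seal} -> Bearing = 1*3 = 3, Housing = 1*2 = 2.
Iteration 2: components of {Bearing,Housing} -> Arm = 2*1 = 2.
Iteration 3: components of {Arm} -> Rod = 2*4 = 8.
Iteration 4: components of {Rod} -> Bolt = 8*2 = 16.
Iteration 5: no further components; recursion stops.
Total rows emitted: 6.

6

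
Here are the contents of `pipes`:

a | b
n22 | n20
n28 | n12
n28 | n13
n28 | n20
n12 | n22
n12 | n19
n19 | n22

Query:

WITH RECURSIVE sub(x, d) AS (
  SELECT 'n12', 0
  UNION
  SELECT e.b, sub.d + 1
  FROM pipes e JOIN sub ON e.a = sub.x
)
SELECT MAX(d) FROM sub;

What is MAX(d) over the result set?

Base: (n12, d=0).
Iteration 1: edges from {n12} -> (n19, d=1), (n22, d=1).
Iteration 2: edges from {n19,n22} -> (n20, d=2), (n22, d=2).
Iteration 3: edges from {n20,n22} -> (n20, d=3).
Iteration 4: no outgoing edges from {n20}; recursion stops.
d values: 0, 1, 1, 2, 2, 3; the maximum is 3.

3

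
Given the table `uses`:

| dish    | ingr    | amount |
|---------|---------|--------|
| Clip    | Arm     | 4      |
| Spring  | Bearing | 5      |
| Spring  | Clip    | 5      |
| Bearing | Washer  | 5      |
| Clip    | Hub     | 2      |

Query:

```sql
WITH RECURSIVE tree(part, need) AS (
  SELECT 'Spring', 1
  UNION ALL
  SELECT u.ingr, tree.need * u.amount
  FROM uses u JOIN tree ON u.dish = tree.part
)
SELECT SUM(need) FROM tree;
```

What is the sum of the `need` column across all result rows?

Base: (Spring, need=1).
Iteration 1: components of {Spring} -> Bearing = 1*5 = 5, Clip = 1*5 = 5.
Iteration 2: components of {Bearing,Clip} -> Arm = 5*4 = 20, Hub = 5*2 = 10, Washer = 5*5 = 25.
Iteration 3: no further components; recursion stops.
SUM(need) = 1 + 5 + 5 + 20 + 10 + 25 = 66.

66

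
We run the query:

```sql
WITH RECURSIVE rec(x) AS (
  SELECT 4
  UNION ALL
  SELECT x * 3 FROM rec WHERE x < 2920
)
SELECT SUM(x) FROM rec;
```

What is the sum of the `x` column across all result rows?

Base: x=4.
Iteration 1: 4 < 2920 holds -> x = 4 * 3 = 12.
Iteration 2: 12 < 2920 holds -> x = 12 * 3 = 36.
Iteration 3: 36 < 2920 holds -> x = 36 * 3 = 108.
Iteration 4: 108 < 2920 holds -> x = 108 * 3 = 324.
Iteration 5: 324 < 2920 holds -> x = 324 * 3 = 972.
Iteration 6: 972 < 2920 holds -> x = 972 * 3 = 2916.
Iteration 7: 2916 < 2920 holds -> x = 2916 * 3 = 8748.
Iteration 8: 8748 < 2920 fails; recursion stops.
SUM(x) = 4 + 12 + 36 + 108 + 324 + 972 + 2916 + 8748 = 13120.

13120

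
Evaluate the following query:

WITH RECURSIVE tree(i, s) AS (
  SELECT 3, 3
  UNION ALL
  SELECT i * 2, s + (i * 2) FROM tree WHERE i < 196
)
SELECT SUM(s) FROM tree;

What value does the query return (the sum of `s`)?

Base: i=3, s=3.
Iteration 1: 3 < 196 holds -> i = 3 * 2 = 6, s = 3 + 6 = 9.
Iteration 2: 6 < 196 holds -> i = 6 * 2 = 12, s = 9 + 12 = 21.
Iteration 3: 12 < 196 holds -> i = 12 * 2 = 24, s = 21 + 24 = 45.
Iteration 4: 24 < 196 holds -> i = 24 * 2 = 48, s = 45 + 48 = 93.
Iteration 5: 48 < 196 holds -> i = 48 * 2 = 96, s = 93 + 96 = 189.
Iteration 6: 96 < 196 holds -> i = 96 * 2 = 192, s = 189 + 192 = 381.
Iteration 7: 192 < 196 holds -> i = 192 * 2 = 384, s = 381 + 384 = 765.
Iteration 8: 384 < 196 fails; recursion stops.
SUM(s) = 3 + 9 + 21 + 45 + 93 + 189 + 381 + 765 = 1506.

1506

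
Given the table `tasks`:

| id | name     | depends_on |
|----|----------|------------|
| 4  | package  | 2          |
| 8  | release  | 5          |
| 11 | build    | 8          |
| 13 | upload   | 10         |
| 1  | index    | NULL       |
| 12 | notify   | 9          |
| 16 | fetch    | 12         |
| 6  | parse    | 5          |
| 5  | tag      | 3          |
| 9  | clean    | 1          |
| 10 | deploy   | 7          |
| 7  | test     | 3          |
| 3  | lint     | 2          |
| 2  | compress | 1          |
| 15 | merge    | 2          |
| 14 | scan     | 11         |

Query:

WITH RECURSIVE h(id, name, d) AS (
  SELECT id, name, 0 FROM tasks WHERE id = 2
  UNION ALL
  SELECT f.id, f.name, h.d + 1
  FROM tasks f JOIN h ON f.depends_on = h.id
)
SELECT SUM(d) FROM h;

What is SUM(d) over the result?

29

Base: id=2 (compress) at d 0.
Iteration 1: rows with depends_on in {2} -> lint (id 3, d 1), package (id 4, d 1), merge (id 15, d 1).
Iteration 2: rows with depends_on in {3,4,15} -> tag (id 5, d 2), test (id 7, d 2).
Iteration 3: rows with depends_on in {5,7} -> parse (id 6, d 3), release (id 8, d 3), deploy (id 10, d 3).
Iteration 4: rows with depends_on in {6,8,10} -> build (id 11, d 4), upload (id 13, d 4).
Iteration 5: rows with depends_on in {11,13} -> scan (id 14, d 5).
Iteration 6: no rows with depends_on in {14}; recursion stops.
SUM(d) = 0 + 1 + 1 + 1 + 2 + 2 + 3 + 3 + 3 + 4 + 4 + 5 = 29.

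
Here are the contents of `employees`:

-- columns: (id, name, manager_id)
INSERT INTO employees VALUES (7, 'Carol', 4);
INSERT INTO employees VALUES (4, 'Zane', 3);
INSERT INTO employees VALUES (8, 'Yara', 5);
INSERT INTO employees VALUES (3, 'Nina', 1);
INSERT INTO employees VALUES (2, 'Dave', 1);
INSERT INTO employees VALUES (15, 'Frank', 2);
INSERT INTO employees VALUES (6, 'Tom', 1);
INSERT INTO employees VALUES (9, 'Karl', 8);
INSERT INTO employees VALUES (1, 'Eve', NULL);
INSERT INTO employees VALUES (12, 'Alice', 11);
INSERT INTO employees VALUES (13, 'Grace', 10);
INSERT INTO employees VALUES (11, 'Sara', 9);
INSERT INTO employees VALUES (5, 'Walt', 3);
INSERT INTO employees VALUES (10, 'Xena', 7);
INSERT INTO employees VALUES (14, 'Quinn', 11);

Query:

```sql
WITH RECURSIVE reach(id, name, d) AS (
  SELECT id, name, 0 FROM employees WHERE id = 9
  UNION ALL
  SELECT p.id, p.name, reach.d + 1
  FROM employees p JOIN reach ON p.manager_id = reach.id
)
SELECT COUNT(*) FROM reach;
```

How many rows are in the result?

4

Base: id=9 (Karl) at d 0.
Iteration 1: rows with manager_id in {9} -> Sara (id 11, d 1).
Iteration 2: rows with manager_id in {11} -> Alice (id 12, d 2), Quinn (id 14, d 2).
Iteration 3: no rows with manager_id in {12,14}; recursion stops.
Total rows emitted: 4.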